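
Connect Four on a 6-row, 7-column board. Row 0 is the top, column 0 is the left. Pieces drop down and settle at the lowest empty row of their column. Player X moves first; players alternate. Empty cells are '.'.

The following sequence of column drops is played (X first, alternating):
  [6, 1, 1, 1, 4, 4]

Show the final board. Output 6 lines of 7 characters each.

Answer: .......
.......
.......
.O.....
.X..O..
.O..X.X

Derivation:
Move 1: X drops in col 6, lands at row 5
Move 2: O drops in col 1, lands at row 5
Move 3: X drops in col 1, lands at row 4
Move 4: O drops in col 1, lands at row 3
Move 5: X drops in col 4, lands at row 5
Move 6: O drops in col 4, lands at row 4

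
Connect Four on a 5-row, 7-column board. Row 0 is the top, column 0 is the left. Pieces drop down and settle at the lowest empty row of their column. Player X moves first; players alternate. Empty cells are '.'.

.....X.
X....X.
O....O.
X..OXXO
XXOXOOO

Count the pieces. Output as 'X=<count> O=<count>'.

X=9 O=8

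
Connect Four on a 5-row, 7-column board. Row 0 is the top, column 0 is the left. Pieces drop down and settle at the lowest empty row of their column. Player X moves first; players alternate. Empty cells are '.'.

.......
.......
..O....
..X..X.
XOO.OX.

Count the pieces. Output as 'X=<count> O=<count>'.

X=4 O=4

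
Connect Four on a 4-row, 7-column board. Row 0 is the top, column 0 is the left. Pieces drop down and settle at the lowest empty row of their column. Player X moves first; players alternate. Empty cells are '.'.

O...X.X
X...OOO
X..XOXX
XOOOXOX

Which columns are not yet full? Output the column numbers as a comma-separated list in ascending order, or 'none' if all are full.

col 0: top cell = 'O' → FULL
col 1: top cell = '.' → open
col 2: top cell = '.' → open
col 3: top cell = '.' → open
col 4: top cell = 'X' → FULL
col 5: top cell = '.' → open
col 6: top cell = 'X' → FULL

Answer: 1,2,3,5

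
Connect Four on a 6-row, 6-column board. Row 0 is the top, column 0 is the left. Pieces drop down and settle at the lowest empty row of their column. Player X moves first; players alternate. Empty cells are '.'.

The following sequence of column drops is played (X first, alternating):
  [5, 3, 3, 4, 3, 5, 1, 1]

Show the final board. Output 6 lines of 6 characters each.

Move 1: X drops in col 5, lands at row 5
Move 2: O drops in col 3, lands at row 5
Move 3: X drops in col 3, lands at row 4
Move 4: O drops in col 4, lands at row 5
Move 5: X drops in col 3, lands at row 3
Move 6: O drops in col 5, lands at row 4
Move 7: X drops in col 1, lands at row 5
Move 8: O drops in col 1, lands at row 4

Answer: ......
......
......
...X..
.O.X.O
.X.OOX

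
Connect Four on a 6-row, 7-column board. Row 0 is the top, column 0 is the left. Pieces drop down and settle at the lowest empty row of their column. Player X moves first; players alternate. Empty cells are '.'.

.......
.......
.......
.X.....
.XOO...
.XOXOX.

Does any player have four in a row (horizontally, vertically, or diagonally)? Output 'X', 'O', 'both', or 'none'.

none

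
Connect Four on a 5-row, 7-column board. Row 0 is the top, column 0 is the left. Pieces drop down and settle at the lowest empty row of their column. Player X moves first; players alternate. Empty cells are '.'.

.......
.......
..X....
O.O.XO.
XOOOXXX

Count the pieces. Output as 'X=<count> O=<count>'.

X=6 O=6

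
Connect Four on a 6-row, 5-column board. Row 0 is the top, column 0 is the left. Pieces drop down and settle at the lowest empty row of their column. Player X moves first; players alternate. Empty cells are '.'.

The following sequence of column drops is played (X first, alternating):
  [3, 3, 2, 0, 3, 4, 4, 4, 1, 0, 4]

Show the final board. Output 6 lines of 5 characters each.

Answer: .....
.....
....X
...XO
O..OX
OXXXO

Derivation:
Move 1: X drops in col 3, lands at row 5
Move 2: O drops in col 3, lands at row 4
Move 3: X drops in col 2, lands at row 5
Move 4: O drops in col 0, lands at row 5
Move 5: X drops in col 3, lands at row 3
Move 6: O drops in col 4, lands at row 5
Move 7: X drops in col 4, lands at row 4
Move 8: O drops in col 4, lands at row 3
Move 9: X drops in col 1, lands at row 5
Move 10: O drops in col 0, lands at row 4
Move 11: X drops in col 4, lands at row 2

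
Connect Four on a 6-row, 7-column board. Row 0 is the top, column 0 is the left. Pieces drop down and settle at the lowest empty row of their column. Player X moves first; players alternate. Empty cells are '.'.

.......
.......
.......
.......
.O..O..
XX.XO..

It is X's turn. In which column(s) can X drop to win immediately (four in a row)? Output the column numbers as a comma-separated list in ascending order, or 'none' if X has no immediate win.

col 0: drop X → no win
col 1: drop X → no win
col 2: drop X → WIN!
col 3: drop X → no win
col 4: drop X → no win
col 5: drop X → no win
col 6: drop X → no win

Answer: 2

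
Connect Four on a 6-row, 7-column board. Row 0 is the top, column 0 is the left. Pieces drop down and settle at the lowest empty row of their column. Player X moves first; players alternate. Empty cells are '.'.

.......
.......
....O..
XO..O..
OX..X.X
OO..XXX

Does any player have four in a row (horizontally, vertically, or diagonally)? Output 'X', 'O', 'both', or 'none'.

none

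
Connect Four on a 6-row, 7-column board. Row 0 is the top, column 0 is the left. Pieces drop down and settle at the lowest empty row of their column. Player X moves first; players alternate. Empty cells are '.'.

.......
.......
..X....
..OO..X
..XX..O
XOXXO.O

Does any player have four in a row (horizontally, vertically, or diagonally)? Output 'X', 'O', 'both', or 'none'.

none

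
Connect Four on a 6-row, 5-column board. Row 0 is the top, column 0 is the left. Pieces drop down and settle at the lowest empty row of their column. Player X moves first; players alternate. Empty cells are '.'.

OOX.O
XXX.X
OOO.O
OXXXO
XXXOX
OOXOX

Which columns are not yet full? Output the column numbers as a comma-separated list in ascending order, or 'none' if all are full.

Answer: 3

Derivation:
col 0: top cell = 'O' → FULL
col 1: top cell = 'O' → FULL
col 2: top cell = 'X' → FULL
col 3: top cell = '.' → open
col 4: top cell = 'O' → FULL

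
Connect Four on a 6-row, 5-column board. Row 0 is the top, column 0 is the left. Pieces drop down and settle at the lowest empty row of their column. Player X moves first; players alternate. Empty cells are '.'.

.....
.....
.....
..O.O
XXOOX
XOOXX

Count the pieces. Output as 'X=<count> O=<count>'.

X=6 O=6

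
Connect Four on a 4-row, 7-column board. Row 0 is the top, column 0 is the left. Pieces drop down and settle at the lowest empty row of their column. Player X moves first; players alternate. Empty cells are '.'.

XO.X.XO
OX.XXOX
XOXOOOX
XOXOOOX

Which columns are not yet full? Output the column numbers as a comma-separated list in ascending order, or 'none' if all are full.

col 0: top cell = 'X' → FULL
col 1: top cell = 'O' → FULL
col 2: top cell = '.' → open
col 3: top cell = 'X' → FULL
col 4: top cell = '.' → open
col 5: top cell = 'X' → FULL
col 6: top cell = 'O' → FULL

Answer: 2,4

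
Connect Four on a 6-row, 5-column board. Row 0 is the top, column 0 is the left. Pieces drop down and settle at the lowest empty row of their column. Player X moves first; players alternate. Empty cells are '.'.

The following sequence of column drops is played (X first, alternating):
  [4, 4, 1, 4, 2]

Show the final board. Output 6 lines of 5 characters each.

Move 1: X drops in col 4, lands at row 5
Move 2: O drops in col 4, lands at row 4
Move 3: X drops in col 1, lands at row 5
Move 4: O drops in col 4, lands at row 3
Move 5: X drops in col 2, lands at row 5

Answer: .....
.....
.....
....O
....O
.XX.X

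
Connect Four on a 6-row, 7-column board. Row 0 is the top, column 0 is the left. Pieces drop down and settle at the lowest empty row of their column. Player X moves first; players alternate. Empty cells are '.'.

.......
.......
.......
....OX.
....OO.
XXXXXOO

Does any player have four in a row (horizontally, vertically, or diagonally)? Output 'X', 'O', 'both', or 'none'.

X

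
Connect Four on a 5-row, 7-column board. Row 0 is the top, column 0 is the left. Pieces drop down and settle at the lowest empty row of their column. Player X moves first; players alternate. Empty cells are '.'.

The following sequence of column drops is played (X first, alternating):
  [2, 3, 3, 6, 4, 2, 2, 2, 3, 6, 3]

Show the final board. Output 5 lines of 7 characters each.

Answer: .......
..OX...
..XX...
..OX..O
..XOX.O

Derivation:
Move 1: X drops in col 2, lands at row 4
Move 2: O drops in col 3, lands at row 4
Move 3: X drops in col 3, lands at row 3
Move 4: O drops in col 6, lands at row 4
Move 5: X drops in col 4, lands at row 4
Move 6: O drops in col 2, lands at row 3
Move 7: X drops in col 2, lands at row 2
Move 8: O drops in col 2, lands at row 1
Move 9: X drops in col 3, lands at row 2
Move 10: O drops in col 6, lands at row 3
Move 11: X drops in col 3, lands at row 1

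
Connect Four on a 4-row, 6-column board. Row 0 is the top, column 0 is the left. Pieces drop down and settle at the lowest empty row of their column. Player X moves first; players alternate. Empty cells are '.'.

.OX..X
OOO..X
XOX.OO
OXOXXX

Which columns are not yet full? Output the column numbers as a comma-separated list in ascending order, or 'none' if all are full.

Answer: 0,3,4

Derivation:
col 0: top cell = '.' → open
col 1: top cell = 'O' → FULL
col 2: top cell = 'X' → FULL
col 3: top cell = '.' → open
col 4: top cell = '.' → open
col 5: top cell = 'X' → FULL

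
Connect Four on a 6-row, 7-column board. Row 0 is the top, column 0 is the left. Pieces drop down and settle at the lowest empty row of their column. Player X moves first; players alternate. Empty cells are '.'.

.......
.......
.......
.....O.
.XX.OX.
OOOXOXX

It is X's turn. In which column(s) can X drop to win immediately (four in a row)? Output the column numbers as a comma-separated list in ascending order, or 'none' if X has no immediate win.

Answer: none

Derivation:
col 0: drop X → no win
col 1: drop X → no win
col 2: drop X → no win
col 3: drop X → no win
col 4: drop X → no win
col 5: drop X → no win
col 6: drop X → no win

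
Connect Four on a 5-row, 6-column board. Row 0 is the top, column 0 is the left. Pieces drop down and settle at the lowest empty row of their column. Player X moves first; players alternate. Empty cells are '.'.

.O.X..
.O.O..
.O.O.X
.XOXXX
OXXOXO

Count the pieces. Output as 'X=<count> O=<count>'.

X=9 O=9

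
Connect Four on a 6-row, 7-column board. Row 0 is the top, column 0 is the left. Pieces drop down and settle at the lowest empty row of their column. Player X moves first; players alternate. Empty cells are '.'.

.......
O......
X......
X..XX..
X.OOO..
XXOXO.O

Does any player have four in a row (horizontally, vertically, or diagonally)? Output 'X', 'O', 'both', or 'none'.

X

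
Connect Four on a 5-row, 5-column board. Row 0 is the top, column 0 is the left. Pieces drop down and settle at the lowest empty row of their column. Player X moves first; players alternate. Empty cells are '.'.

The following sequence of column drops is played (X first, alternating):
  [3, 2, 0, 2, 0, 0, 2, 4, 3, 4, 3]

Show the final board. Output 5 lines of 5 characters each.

Move 1: X drops in col 3, lands at row 4
Move 2: O drops in col 2, lands at row 4
Move 3: X drops in col 0, lands at row 4
Move 4: O drops in col 2, lands at row 3
Move 5: X drops in col 0, lands at row 3
Move 6: O drops in col 0, lands at row 2
Move 7: X drops in col 2, lands at row 2
Move 8: O drops in col 4, lands at row 4
Move 9: X drops in col 3, lands at row 3
Move 10: O drops in col 4, lands at row 3
Move 11: X drops in col 3, lands at row 2

Answer: .....
.....
O.XX.
X.OXO
X.OXO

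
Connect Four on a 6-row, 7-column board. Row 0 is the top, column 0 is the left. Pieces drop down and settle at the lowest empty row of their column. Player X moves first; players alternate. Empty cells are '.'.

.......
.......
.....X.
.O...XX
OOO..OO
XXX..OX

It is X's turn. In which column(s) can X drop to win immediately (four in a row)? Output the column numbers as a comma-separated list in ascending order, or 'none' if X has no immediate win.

Answer: 3

Derivation:
col 0: drop X → no win
col 1: drop X → no win
col 2: drop X → no win
col 3: drop X → WIN!
col 4: drop X → no win
col 5: drop X → no win
col 6: drop X → no win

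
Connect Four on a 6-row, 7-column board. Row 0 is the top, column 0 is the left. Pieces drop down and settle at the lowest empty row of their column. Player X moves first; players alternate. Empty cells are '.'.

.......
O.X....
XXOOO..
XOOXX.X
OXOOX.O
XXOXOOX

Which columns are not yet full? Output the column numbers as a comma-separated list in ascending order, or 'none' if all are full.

Answer: 0,1,2,3,4,5,6

Derivation:
col 0: top cell = '.' → open
col 1: top cell = '.' → open
col 2: top cell = '.' → open
col 3: top cell = '.' → open
col 4: top cell = '.' → open
col 5: top cell = '.' → open
col 6: top cell = '.' → open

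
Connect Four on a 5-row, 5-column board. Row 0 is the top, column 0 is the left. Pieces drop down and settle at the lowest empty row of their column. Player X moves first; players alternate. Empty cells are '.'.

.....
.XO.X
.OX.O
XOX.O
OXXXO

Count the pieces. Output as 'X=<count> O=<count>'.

X=8 O=7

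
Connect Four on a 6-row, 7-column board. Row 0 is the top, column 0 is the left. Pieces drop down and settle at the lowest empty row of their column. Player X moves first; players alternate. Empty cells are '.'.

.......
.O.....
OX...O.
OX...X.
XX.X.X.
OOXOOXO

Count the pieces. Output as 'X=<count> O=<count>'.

X=9 O=9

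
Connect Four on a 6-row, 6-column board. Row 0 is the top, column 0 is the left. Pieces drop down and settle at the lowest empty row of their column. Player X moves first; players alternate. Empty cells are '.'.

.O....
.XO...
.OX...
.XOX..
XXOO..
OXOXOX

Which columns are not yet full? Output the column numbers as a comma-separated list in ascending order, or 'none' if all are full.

Answer: 0,2,3,4,5

Derivation:
col 0: top cell = '.' → open
col 1: top cell = 'O' → FULL
col 2: top cell = '.' → open
col 3: top cell = '.' → open
col 4: top cell = '.' → open
col 5: top cell = '.' → open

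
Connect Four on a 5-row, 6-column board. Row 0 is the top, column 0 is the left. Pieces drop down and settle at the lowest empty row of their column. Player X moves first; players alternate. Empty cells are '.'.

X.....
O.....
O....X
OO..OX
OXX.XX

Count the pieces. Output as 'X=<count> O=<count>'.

X=7 O=6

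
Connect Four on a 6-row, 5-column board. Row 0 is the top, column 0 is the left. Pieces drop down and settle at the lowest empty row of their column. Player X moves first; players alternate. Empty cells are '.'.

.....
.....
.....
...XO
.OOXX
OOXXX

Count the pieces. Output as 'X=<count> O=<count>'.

X=6 O=5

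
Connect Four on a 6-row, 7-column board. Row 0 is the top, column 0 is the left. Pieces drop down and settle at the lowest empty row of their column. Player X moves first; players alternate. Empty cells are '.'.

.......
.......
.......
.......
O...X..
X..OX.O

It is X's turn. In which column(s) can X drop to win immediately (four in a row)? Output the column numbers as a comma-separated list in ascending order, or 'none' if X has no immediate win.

Answer: none

Derivation:
col 0: drop X → no win
col 1: drop X → no win
col 2: drop X → no win
col 3: drop X → no win
col 4: drop X → no win
col 5: drop X → no win
col 6: drop X → no win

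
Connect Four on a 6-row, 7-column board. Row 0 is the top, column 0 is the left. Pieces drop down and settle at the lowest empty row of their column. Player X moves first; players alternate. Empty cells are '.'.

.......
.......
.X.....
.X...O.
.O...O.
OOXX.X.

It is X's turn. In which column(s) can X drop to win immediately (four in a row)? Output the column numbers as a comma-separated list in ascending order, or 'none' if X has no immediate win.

col 0: drop X → no win
col 1: drop X → no win
col 2: drop X → no win
col 3: drop X → no win
col 4: drop X → WIN!
col 5: drop X → no win
col 6: drop X → no win

Answer: 4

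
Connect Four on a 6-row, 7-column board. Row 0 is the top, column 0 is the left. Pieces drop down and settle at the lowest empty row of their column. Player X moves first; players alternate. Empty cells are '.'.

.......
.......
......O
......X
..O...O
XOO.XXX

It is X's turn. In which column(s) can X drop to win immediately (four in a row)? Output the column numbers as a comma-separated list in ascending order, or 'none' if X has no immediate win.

col 0: drop X → no win
col 1: drop X → no win
col 2: drop X → no win
col 3: drop X → WIN!
col 4: drop X → no win
col 5: drop X → no win
col 6: drop X → no win

Answer: 3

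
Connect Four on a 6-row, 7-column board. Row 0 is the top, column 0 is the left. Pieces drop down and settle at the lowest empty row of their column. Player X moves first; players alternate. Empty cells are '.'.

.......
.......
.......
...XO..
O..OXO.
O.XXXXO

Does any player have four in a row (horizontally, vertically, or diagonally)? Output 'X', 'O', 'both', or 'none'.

X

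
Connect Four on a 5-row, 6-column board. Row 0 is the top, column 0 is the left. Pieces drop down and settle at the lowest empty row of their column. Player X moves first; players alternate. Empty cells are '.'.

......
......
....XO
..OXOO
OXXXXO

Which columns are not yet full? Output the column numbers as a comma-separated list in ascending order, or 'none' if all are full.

col 0: top cell = '.' → open
col 1: top cell = '.' → open
col 2: top cell = '.' → open
col 3: top cell = '.' → open
col 4: top cell = '.' → open
col 5: top cell = '.' → open

Answer: 0,1,2,3,4,5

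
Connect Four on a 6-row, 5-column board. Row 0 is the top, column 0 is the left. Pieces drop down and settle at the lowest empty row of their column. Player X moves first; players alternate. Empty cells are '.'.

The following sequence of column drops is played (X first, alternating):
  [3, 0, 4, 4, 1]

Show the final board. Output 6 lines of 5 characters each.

Move 1: X drops in col 3, lands at row 5
Move 2: O drops in col 0, lands at row 5
Move 3: X drops in col 4, lands at row 5
Move 4: O drops in col 4, lands at row 4
Move 5: X drops in col 1, lands at row 5

Answer: .....
.....
.....
.....
....O
OX.XX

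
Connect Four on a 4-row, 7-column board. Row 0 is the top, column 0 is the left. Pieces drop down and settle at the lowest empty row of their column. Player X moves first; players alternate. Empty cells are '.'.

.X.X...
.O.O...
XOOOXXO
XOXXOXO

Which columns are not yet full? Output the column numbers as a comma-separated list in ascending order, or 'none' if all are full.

col 0: top cell = '.' → open
col 1: top cell = 'X' → FULL
col 2: top cell = '.' → open
col 3: top cell = 'X' → FULL
col 4: top cell = '.' → open
col 5: top cell = '.' → open
col 6: top cell = '.' → open

Answer: 0,2,4,5,6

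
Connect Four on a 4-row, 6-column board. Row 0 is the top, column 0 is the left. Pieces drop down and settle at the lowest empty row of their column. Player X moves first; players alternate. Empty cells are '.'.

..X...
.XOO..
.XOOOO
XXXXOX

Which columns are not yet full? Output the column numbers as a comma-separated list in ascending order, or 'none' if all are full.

col 0: top cell = '.' → open
col 1: top cell = '.' → open
col 2: top cell = 'X' → FULL
col 3: top cell = '.' → open
col 4: top cell = '.' → open
col 5: top cell = '.' → open

Answer: 0,1,3,4,5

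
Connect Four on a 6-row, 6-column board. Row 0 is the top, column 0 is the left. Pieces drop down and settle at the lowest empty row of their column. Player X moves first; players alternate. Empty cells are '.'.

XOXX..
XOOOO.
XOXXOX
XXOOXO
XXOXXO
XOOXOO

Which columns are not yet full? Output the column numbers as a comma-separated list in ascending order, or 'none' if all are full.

Answer: 4,5

Derivation:
col 0: top cell = 'X' → FULL
col 1: top cell = 'O' → FULL
col 2: top cell = 'X' → FULL
col 3: top cell = 'X' → FULL
col 4: top cell = '.' → open
col 5: top cell = '.' → open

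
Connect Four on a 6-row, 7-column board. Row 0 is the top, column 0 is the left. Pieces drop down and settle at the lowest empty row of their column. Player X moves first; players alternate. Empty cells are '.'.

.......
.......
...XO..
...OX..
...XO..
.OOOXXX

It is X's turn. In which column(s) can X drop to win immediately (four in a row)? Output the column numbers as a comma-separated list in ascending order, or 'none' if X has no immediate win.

Answer: 5

Derivation:
col 0: drop X → no win
col 1: drop X → no win
col 2: drop X → no win
col 3: drop X → no win
col 4: drop X → no win
col 5: drop X → WIN!
col 6: drop X → no win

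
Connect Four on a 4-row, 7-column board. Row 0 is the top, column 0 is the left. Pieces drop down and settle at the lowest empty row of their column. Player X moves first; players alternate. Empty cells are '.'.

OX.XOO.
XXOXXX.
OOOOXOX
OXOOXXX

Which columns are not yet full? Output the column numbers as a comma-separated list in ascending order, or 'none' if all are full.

col 0: top cell = 'O' → FULL
col 1: top cell = 'X' → FULL
col 2: top cell = '.' → open
col 3: top cell = 'X' → FULL
col 4: top cell = 'O' → FULL
col 5: top cell = 'O' → FULL
col 6: top cell = '.' → open

Answer: 2,6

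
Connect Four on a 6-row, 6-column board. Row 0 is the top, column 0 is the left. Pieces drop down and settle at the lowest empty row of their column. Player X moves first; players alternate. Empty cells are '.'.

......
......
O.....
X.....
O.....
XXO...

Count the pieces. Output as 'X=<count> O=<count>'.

X=3 O=3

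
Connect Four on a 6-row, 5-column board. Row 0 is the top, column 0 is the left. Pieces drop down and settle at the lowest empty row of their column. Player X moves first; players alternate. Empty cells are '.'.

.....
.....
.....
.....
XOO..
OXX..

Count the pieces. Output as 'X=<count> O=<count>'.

X=3 O=3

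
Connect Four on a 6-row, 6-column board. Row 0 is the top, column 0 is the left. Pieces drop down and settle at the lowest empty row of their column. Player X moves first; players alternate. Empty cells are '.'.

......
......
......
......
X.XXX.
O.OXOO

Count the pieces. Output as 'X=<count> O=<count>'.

X=5 O=4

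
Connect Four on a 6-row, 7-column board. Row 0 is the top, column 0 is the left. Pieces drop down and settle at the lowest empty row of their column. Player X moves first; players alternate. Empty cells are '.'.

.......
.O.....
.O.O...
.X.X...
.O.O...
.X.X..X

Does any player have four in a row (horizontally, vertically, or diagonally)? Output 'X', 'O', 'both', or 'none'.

none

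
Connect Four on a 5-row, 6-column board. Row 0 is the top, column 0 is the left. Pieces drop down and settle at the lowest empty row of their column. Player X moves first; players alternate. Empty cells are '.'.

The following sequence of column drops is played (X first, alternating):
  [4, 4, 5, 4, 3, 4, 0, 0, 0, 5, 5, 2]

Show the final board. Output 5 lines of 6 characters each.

Answer: ......
....O.
X...OX
O...OO
X.OXXX

Derivation:
Move 1: X drops in col 4, lands at row 4
Move 2: O drops in col 4, lands at row 3
Move 3: X drops in col 5, lands at row 4
Move 4: O drops in col 4, lands at row 2
Move 5: X drops in col 3, lands at row 4
Move 6: O drops in col 4, lands at row 1
Move 7: X drops in col 0, lands at row 4
Move 8: O drops in col 0, lands at row 3
Move 9: X drops in col 0, lands at row 2
Move 10: O drops in col 5, lands at row 3
Move 11: X drops in col 5, lands at row 2
Move 12: O drops in col 2, lands at row 4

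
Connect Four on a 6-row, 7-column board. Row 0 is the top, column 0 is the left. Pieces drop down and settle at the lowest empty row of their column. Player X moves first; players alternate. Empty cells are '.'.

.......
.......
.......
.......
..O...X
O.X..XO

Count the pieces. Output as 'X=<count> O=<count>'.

X=3 O=3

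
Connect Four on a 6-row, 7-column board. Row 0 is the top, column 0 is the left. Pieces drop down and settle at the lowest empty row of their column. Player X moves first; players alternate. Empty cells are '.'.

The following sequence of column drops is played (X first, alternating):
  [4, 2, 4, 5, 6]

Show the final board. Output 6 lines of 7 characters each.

Move 1: X drops in col 4, lands at row 5
Move 2: O drops in col 2, lands at row 5
Move 3: X drops in col 4, lands at row 4
Move 4: O drops in col 5, lands at row 5
Move 5: X drops in col 6, lands at row 5

Answer: .......
.......
.......
.......
....X..
..O.XOX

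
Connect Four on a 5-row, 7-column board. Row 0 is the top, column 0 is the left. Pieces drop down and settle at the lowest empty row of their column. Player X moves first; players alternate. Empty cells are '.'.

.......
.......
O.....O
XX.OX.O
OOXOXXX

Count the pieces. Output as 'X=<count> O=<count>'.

X=7 O=7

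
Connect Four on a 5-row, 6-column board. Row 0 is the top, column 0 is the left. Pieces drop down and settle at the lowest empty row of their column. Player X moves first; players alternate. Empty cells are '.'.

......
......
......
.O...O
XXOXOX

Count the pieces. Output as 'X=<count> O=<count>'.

X=4 O=4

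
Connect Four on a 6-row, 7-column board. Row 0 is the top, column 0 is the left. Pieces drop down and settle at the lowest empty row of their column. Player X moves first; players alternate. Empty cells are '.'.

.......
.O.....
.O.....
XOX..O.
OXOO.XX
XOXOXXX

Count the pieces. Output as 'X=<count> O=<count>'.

X=10 O=9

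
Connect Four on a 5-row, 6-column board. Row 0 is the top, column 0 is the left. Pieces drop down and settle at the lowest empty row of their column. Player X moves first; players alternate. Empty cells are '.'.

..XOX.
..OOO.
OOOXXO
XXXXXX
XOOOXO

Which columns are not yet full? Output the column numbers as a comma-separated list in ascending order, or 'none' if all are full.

Answer: 0,1,5

Derivation:
col 0: top cell = '.' → open
col 1: top cell = '.' → open
col 2: top cell = 'X' → FULL
col 3: top cell = 'O' → FULL
col 4: top cell = 'X' → FULL
col 5: top cell = '.' → open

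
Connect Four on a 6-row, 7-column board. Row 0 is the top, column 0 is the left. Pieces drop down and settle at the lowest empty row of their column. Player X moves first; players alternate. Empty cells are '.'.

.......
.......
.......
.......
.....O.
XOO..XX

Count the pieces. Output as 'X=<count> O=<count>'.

X=3 O=3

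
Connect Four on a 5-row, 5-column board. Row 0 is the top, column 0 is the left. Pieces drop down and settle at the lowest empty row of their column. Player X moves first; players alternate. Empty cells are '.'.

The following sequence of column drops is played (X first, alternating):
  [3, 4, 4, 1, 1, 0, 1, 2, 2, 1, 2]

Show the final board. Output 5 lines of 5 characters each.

Answer: .....
.O...
.XX..
.XX.X
OOOXO

Derivation:
Move 1: X drops in col 3, lands at row 4
Move 2: O drops in col 4, lands at row 4
Move 3: X drops in col 4, lands at row 3
Move 4: O drops in col 1, lands at row 4
Move 5: X drops in col 1, lands at row 3
Move 6: O drops in col 0, lands at row 4
Move 7: X drops in col 1, lands at row 2
Move 8: O drops in col 2, lands at row 4
Move 9: X drops in col 2, lands at row 3
Move 10: O drops in col 1, lands at row 1
Move 11: X drops in col 2, lands at row 2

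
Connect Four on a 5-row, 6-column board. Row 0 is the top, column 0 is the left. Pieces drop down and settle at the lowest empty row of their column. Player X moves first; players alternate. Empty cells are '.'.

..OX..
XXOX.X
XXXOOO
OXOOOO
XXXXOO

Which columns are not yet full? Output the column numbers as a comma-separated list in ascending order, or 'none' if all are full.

col 0: top cell = '.' → open
col 1: top cell = '.' → open
col 2: top cell = 'O' → FULL
col 3: top cell = 'X' → FULL
col 4: top cell = '.' → open
col 5: top cell = '.' → open

Answer: 0,1,4,5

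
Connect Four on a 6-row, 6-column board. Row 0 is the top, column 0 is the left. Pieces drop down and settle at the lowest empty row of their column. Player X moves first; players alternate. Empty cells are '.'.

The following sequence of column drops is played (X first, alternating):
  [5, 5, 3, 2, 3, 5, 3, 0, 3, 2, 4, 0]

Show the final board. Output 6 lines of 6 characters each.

Answer: ......
......
...X..
...X.O
O.OX.O
O.OXXX

Derivation:
Move 1: X drops in col 5, lands at row 5
Move 2: O drops in col 5, lands at row 4
Move 3: X drops in col 3, lands at row 5
Move 4: O drops in col 2, lands at row 5
Move 5: X drops in col 3, lands at row 4
Move 6: O drops in col 5, lands at row 3
Move 7: X drops in col 3, lands at row 3
Move 8: O drops in col 0, lands at row 5
Move 9: X drops in col 3, lands at row 2
Move 10: O drops in col 2, lands at row 4
Move 11: X drops in col 4, lands at row 5
Move 12: O drops in col 0, lands at row 4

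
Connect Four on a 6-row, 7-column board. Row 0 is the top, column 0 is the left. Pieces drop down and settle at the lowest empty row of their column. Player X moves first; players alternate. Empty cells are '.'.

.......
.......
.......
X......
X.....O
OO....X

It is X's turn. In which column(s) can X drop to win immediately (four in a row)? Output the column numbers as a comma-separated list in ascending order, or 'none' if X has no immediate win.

Answer: none

Derivation:
col 0: drop X → no win
col 1: drop X → no win
col 2: drop X → no win
col 3: drop X → no win
col 4: drop X → no win
col 5: drop X → no win
col 6: drop X → no win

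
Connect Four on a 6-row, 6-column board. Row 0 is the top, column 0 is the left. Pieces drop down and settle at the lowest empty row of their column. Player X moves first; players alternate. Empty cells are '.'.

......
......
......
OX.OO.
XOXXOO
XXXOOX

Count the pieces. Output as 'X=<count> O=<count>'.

X=8 O=8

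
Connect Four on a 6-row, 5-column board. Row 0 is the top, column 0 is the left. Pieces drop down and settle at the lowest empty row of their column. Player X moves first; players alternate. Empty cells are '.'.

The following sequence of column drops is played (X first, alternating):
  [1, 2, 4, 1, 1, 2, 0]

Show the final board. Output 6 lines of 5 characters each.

Move 1: X drops in col 1, lands at row 5
Move 2: O drops in col 2, lands at row 5
Move 3: X drops in col 4, lands at row 5
Move 4: O drops in col 1, lands at row 4
Move 5: X drops in col 1, lands at row 3
Move 6: O drops in col 2, lands at row 4
Move 7: X drops in col 0, lands at row 5

Answer: .....
.....
.....
.X...
.OO..
XXO.X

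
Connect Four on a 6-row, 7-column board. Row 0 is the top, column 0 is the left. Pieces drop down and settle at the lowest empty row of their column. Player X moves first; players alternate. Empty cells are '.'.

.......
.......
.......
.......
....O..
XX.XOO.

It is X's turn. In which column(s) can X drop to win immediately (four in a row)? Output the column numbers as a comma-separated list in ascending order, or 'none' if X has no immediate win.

col 0: drop X → no win
col 1: drop X → no win
col 2: drop X → WIN!
col 3: drop X → no win
col 4: drop X → no win
col 5: drop X → no win
col 6: drop X → no win

Answer: 2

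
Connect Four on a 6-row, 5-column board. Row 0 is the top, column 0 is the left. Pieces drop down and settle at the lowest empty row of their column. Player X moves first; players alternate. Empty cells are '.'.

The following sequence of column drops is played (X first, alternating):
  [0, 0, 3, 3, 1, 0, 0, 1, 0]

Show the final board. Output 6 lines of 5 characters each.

Answer: .....
X....
X....
O....
OO.O.
XX.X.

Derivation:
Move 1: X drops in col 0, lands at row 5
Move 2: O drops in col 0, lands at row 4
Move 3: X drops in col 3, lands at row 5
Move 4: O drops in col 3, lands at row 4
Move 5: X drops in col 1, lands at row 5
Move 6: O drops in col 0, lands at row 3
Move 7: X drops in col 0, lands at row 2
Move 8: O drops in col 1, lands at row 4
Move 9: X drops in col 0, lands at row 1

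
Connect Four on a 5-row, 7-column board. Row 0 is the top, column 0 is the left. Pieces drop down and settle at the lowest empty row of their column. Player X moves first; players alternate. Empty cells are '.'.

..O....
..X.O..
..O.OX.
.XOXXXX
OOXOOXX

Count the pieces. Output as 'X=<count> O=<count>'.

X=10 O=9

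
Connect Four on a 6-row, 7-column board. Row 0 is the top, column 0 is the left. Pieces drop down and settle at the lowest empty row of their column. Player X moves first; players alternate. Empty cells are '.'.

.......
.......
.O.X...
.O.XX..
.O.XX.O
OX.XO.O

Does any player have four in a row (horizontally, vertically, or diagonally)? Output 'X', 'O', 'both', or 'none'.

X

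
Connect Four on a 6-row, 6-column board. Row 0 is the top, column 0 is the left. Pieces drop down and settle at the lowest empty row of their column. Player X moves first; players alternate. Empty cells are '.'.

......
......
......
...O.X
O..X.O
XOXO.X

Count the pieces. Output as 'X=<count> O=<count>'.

X=5 O=5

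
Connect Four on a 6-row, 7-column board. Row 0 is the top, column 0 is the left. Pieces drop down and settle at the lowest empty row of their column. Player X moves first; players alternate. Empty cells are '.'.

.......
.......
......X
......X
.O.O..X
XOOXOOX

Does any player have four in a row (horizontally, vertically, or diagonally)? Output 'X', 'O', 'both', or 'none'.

X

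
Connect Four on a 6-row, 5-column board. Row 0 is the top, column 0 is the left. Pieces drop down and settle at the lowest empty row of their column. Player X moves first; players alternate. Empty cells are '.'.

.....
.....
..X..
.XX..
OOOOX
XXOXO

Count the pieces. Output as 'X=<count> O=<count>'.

X=7 O=6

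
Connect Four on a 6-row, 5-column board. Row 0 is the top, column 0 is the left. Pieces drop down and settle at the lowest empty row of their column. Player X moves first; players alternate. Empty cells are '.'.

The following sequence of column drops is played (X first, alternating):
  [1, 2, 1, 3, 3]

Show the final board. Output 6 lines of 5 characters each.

Move 1: X drops in col 1, lands at row 5
Move 2: O drops in col 2, lands at row 5
Move 3: X drops in col 1, lands at row 4
Move 4: O drops in col 3, lands at row 5
Move 5: X drops in col 3, lands at row 4

Answer: .....
.....
.....
.....
.X.X.
.XOO.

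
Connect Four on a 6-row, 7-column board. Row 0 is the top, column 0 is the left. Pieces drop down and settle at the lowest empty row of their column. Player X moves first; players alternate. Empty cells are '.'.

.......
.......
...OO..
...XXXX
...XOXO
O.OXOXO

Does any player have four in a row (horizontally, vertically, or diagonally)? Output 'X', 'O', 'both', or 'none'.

X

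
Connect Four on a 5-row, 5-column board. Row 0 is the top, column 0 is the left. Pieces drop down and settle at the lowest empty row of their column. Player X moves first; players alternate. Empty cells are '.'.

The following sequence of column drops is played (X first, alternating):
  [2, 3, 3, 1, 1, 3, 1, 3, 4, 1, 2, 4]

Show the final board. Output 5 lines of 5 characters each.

Answer: .....
.O.O.
.X.O.
.XXXO
.OXOX

Derivation:
Move 1: X drops in col 2, lands at row 4
Move 2: O drops in col 3, lands at row 4
Move 3: X drops in col 3, lands at row 3
Move 4: O drops in col 1, lands at row 4
Move 5: X drops in col 1, lands at row 3
Move 6: O drops in col 3, lands at row 2
Move 7: X drops in col 1, lands at row 2
Move 8: O drops in col 3, lands at row 1
Move 9: X drops in col 4, lands at row 4
Move 10: O drops in col 1, lands at row 1
Move 11: X drops in col 2, lands at row 3
Move 12: O drops in col 4, lands at row 3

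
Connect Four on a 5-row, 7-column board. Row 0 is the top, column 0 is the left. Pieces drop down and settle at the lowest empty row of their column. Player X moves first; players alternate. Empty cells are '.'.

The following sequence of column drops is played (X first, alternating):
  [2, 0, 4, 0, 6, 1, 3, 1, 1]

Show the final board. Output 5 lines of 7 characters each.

Move 1: X drops in col 2, lands at row 4
Move 2: O drops in col 0, lands at row 4
Move 3: X drops in col 4, lands at row 4
Move 4: O drops in col 0, lands at row 3
Move 5: X drops in col 6, lands at row 4
Move 6: O drops in col 1, lands at row 4
Move 7: X drops in col 3, lands at row 4
Move 8: O drops in col 1, lands at row 3
Move 9: X drops in col 1, lands at row 2

Answer: .......
.......
.X.....
OO.....
OOXXX.X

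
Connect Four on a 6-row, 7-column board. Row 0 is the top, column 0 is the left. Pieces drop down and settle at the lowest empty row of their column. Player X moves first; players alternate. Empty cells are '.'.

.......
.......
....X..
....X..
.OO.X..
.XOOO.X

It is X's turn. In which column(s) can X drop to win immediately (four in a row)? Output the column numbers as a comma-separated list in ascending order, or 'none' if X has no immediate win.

Answer: 4

Derivation:
col 0: drop X → no win
col 1: drop X → no win
col 2: drop X → no win
col 3: drop X → no win
col 4: drop X → WIN!
col 5: drop X → no win
col 6: drop X → no win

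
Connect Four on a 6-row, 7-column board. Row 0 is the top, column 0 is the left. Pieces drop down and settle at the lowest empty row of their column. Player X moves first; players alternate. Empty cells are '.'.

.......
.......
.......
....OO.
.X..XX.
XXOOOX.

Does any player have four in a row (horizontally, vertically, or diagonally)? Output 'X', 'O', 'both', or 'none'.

none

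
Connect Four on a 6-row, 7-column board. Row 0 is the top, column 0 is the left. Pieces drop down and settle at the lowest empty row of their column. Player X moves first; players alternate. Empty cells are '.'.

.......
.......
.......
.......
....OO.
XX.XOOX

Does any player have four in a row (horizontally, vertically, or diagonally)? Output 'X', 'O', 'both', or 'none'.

none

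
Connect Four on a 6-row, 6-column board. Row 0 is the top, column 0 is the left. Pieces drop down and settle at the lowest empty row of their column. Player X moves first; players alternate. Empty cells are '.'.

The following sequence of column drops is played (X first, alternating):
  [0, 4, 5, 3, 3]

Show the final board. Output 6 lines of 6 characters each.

Answer: ......
......
......
......
...X..
X..OOX

Derivation:
Move 1: X drops in col 0, lands at row 5
Move 2: O drops in col 4, lands at row 5
Move 3: X drops in col 5, lands at row 5
Move 4: O drops in col 3, lands at row 5
Move 5: X drops in col 3, lands at row 4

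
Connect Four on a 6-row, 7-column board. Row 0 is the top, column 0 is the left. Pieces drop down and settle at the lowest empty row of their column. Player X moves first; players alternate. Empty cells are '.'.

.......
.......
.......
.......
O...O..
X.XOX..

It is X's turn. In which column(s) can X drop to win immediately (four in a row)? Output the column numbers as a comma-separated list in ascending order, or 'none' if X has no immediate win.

col 0: drop X → no win
col 1: drop X → no win
col 2: drop X → no win
col 3: drop X → no win
col 4: drop X → no win
col 5: drop X → no win
col 6: drop X → no win

Answer: none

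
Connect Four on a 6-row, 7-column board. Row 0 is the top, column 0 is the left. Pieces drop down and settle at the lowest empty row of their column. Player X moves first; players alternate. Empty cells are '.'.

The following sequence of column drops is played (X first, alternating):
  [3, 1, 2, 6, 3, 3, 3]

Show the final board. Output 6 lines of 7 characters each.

Move 1: X drops in col 3, lands at row 5
Move 2: O drops in col 1, lands at row 5
Move 3: X drops in col 2, lands at row 5
Move 4: O drops in col 6, lands at row 5
Move 5: X drops in col 3, lands at row 4
Move 6: O drops in col 3, lands at row 3
Move 7: X drops in col 3, lands at row 2

Answer: .......
.......
...X...
...O...
...X...
.OXX..O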